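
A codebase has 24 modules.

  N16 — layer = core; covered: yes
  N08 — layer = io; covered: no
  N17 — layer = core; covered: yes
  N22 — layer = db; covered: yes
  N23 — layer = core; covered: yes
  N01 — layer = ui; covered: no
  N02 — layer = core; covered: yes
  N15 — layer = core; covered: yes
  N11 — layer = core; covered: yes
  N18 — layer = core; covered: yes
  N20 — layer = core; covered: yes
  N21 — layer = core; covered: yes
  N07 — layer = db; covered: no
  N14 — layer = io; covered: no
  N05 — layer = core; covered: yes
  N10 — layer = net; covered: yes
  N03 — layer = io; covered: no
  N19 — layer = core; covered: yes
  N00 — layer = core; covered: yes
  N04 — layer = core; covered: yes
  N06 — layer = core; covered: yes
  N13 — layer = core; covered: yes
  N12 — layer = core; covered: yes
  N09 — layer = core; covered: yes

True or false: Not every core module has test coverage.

False

Truth condition: A ⊄ B (|A ∖ B| ≥ 1).
|A| = 17, |A ∩ B| = 17, |A ∖ B| = 0.
So the statement is false.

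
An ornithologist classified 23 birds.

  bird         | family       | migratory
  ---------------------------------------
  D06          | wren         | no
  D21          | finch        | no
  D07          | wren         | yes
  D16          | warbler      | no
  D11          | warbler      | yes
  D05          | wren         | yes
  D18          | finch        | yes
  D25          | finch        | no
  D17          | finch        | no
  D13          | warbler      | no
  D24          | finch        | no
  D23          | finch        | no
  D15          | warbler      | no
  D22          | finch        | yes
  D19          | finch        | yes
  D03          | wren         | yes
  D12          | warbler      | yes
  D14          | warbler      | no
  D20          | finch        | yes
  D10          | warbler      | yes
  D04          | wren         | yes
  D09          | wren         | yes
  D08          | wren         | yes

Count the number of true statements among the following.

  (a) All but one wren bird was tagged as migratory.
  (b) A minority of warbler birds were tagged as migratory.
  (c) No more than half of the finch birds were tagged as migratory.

(a) wren: |A| = 7, |A ∩ B| = 6; needs |A ∖ B| = 1 — true.
(b) warbler: |A| = 7, |A ∩ B| = 3; needs |A ∩ B| < |A ∖ B| — true.
(c) finch: |A| = 9, |A ∩ B| = 4; needs |A ∩ B| ≤ |A ∖ B| — true.

3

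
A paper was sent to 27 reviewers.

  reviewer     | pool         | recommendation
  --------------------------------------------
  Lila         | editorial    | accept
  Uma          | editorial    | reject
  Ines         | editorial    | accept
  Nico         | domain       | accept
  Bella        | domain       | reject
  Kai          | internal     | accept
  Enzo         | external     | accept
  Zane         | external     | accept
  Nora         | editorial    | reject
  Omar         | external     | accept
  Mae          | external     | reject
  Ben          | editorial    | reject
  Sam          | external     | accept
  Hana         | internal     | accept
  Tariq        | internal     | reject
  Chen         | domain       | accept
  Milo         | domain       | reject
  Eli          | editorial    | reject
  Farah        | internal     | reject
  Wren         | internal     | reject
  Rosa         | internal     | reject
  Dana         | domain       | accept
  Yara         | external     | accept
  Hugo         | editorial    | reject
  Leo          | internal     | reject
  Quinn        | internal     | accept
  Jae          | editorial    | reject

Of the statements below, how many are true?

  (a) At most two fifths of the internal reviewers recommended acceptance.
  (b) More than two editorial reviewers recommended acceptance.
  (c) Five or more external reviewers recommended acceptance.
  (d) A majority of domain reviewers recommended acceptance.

3

(a) internal: |A| = 8, |A ∩ B| = 3; needs |A ∩ B| / |A| ≤ 2/5 — true.
(b) editorial: |A| = 8, |A ∩ B| = 2; needs |A ∩ B| > 2 — false.
(c) external: |A| = 6, |A ∩ B| = 5; needs |A ∩ B| ≥ 5 — true.
(d) domain: |A| = 5, |A ∩ B| = 3; needs |A ∩ B| > |A ∖ B| — true.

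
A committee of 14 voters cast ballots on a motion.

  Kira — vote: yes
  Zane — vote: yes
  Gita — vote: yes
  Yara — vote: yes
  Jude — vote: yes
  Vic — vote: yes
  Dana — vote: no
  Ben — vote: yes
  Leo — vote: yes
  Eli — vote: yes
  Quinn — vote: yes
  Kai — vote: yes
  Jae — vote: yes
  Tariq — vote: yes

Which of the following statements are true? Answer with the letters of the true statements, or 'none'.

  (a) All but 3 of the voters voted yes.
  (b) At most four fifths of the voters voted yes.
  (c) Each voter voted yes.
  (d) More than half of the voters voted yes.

(d)

|A| = 14, |A ∩ B| = 13, |A ∖ B| = 1.
(a) |A ∖ B| = 3: fails.
(b) |A ∩ B| / |A| ≤ 4/5: fails.
(c) A ⊆ B, i.e. every element of A is in B (|A ∖ B| = 0): fails.
(d) |A ∩ B| > |A ∖ B|: holds.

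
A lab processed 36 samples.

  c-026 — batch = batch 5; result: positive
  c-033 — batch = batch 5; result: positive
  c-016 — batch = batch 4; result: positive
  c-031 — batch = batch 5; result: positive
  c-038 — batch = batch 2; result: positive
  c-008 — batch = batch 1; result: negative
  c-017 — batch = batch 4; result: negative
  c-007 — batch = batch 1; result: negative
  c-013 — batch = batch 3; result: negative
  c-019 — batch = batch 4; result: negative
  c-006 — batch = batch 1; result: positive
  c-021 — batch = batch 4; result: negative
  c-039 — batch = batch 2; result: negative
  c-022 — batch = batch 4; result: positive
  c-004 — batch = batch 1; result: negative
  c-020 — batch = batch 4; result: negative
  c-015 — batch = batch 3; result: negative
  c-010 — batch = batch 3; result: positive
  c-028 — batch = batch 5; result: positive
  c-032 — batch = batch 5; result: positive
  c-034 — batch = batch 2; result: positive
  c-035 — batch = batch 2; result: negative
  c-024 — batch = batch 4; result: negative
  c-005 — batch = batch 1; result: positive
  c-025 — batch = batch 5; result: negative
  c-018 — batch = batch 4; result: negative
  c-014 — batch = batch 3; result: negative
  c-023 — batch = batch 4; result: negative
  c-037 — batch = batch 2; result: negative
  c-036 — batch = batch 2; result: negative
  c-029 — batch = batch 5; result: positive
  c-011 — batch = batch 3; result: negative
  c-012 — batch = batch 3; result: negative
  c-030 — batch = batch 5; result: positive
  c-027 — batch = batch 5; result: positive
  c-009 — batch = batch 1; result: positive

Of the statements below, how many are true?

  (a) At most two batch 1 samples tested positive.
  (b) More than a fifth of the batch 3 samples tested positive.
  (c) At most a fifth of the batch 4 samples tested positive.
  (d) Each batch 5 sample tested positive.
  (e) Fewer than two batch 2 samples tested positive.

(a) batch 1: |A| = 6, |A ∩ B| = 3; needs |A ∩ B| ≤ 2 — false.
(b) batch 3: |A| = 6, |A ∩ B| = 1; needs |A ∩ B| / |A| > 1/5 — false.
(c) batch 4: |A| = 9, |A ∩ B| = 2; needs |A ∩ B| / |A| ≤ 1/5 — false.
(d) batch 5: |A| = 9, |A ∩ B| = 8; needs A ⊆ B, i.e. every element of A is in B (|A ∖ B| = 0) — false.
(e) batch 2: |A| = 6, |A ∩ B| = 2; needs |A ∩ B| < 2 — false.

0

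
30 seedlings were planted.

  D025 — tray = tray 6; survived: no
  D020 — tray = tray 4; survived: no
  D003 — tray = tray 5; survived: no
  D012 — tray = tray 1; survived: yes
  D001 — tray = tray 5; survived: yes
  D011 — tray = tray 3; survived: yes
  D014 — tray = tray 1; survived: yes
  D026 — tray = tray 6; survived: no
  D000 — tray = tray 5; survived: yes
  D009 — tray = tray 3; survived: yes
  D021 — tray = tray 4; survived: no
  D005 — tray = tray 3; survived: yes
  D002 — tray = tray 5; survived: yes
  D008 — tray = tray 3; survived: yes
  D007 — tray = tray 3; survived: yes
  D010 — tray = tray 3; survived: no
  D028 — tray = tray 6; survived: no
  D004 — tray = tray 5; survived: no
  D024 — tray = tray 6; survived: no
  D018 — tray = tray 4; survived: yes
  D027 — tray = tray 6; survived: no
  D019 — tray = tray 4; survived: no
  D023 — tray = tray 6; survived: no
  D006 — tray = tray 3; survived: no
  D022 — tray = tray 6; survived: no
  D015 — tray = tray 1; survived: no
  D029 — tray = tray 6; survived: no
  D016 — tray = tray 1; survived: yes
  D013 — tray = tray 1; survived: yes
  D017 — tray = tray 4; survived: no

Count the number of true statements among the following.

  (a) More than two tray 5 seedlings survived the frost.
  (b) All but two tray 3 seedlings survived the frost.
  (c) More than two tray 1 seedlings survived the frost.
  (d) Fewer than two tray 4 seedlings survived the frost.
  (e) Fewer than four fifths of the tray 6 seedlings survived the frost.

(a) tray 5: |A| = 5, |A ∩ B| = 3; needs |A ∩ B| > 2 — true.
(b) tray 3: |A| = 7, |A ∩ B| = 5; needs |A ∖ B| = 2 — true.
(c) tray 1: |A| = 5, |A ∩ B| = 4; needs |A ∩ B| > 2 — true.
(d) tray 4: |A| = 5, |A ∩ B| = 1; needs |A ∩ B| < 2 — true.
(e) tray 6: |A| = 8, |A ∩ B| = 0; needs |A ∩ B| / |A| < 4/5 — true.

5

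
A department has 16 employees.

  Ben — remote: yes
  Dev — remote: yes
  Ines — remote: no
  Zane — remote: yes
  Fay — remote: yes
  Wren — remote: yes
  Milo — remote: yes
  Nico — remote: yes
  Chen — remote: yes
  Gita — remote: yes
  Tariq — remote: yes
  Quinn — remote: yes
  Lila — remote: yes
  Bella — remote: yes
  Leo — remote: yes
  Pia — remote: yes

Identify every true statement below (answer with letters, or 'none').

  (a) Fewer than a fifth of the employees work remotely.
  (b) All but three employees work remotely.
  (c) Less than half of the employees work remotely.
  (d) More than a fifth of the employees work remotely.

|A| = 16, |A ∩ B| = 15, |A ∖ B| = 1.
(a) |A ∩ B| / |A| < 1/5: fails.
(b) |A ∖ B| = 3: fails.
(c) |A ∩ B| < |A ∖ B|: fails.
(d) |A ∩ B| / |A| > 1/5: holds.

(d)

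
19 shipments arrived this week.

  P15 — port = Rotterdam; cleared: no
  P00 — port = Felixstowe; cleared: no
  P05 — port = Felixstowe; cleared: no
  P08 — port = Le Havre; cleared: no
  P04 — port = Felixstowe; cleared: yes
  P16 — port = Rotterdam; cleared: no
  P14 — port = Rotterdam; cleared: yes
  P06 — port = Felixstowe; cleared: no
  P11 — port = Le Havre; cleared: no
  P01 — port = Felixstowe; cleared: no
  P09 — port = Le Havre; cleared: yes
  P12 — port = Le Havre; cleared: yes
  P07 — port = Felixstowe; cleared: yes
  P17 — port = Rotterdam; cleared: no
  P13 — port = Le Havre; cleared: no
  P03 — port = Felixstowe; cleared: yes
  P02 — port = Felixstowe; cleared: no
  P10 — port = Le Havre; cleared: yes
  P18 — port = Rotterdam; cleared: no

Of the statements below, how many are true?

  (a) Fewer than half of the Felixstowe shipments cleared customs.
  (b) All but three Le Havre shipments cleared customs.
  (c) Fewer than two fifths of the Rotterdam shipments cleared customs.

3

(a) Felixstowe: |A| = 8, |A ∩ B| = 3; needs |A ∩ B| < |A ∖ B| — true.
(b) Le Havre: |A| = 6, |A ∩ B| = 3; needs |A ∖ B| = 3 — true.
(c) Rotterdam: |A| = 5, |A ∩ B| = 1; needs |A ∩ B| / |A| < 2/5 — true.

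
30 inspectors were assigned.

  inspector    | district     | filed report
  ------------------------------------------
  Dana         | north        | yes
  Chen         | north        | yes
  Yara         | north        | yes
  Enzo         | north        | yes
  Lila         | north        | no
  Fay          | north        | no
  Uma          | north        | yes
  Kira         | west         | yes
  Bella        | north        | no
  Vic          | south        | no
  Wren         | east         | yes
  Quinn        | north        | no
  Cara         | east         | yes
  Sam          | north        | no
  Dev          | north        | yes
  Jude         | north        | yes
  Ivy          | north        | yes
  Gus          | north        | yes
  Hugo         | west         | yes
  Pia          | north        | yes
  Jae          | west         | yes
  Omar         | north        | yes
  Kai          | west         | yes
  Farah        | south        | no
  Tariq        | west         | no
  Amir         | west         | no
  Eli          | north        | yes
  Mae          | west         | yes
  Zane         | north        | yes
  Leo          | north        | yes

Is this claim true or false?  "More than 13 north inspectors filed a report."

True

The determiner here denotes the relation: |A ∩ B| > 13.
|A| = 19, |A ∩ B| = 14, |A ∖ B| = 5.
|A ∩ B| = 14, so the statement is true.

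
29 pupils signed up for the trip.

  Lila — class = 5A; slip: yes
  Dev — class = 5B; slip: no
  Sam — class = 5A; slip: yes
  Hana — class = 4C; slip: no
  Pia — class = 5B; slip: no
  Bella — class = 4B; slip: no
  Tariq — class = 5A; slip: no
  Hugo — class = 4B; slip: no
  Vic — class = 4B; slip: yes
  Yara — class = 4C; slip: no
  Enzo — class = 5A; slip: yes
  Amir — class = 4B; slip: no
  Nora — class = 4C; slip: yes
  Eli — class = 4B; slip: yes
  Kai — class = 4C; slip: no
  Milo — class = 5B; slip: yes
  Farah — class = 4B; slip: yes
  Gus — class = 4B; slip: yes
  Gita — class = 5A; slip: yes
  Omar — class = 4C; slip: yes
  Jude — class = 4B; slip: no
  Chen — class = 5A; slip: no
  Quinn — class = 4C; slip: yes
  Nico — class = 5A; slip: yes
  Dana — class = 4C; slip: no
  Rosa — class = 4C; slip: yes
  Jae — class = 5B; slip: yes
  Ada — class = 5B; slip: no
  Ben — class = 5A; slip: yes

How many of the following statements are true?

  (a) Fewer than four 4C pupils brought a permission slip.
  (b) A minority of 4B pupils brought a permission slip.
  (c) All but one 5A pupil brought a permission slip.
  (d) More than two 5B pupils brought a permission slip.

0

(a) 4C: |A| = 8, |A ∩ B| = 4; needs |A ∩ B| < 4 — false.
(b) 4B: |A| = 8, |A ∩ B| = 4; needs |A ∩ B| < |A ∖ B| — false.
(c) 5A: |A| = 8, |A ∩ B| = 6; needs |A ∖ B| = 1 — false.
(d) 5B: |A| = 5, |A ∩ B| = 2; needs |A ∩ B| > 2 — false.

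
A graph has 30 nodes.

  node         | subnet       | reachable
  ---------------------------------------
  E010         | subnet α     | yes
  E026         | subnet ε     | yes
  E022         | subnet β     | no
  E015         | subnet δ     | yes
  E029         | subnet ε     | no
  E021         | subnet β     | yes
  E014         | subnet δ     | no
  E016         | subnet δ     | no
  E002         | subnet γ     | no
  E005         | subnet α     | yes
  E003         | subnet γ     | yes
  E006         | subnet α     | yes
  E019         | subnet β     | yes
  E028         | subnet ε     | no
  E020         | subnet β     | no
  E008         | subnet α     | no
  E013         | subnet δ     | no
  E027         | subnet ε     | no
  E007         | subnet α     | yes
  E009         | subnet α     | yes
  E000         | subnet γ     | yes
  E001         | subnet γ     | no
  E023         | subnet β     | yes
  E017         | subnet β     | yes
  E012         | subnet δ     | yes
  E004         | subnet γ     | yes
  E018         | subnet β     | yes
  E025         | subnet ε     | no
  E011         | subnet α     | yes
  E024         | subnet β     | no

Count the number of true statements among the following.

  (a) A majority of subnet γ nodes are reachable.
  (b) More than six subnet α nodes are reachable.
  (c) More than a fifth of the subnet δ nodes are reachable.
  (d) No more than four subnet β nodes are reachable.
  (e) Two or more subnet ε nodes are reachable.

2

(a) subnet γ: |A| = 5, |A ∩ B| = 3; needs |A ∩ B| > |A ∖ B| — true.
(b) subnet α: |A| = 7, |A ∩ B| = 6; needs |A ∩ B| > 6 — false.
(c) subnet δ: |A| = 5, |A ∩ B| = 2; needs |A ∩ B| / |A| > 1/5 — true.
(d) subnet β: |A| = 8, |A ∩ B| = 5; needs |A ∩ B| ≤ 4 — false.
(e) subnet ε: |A| = 5, |A ∩ B| = 1; needs |A ∩ B| ≥ 2 — false.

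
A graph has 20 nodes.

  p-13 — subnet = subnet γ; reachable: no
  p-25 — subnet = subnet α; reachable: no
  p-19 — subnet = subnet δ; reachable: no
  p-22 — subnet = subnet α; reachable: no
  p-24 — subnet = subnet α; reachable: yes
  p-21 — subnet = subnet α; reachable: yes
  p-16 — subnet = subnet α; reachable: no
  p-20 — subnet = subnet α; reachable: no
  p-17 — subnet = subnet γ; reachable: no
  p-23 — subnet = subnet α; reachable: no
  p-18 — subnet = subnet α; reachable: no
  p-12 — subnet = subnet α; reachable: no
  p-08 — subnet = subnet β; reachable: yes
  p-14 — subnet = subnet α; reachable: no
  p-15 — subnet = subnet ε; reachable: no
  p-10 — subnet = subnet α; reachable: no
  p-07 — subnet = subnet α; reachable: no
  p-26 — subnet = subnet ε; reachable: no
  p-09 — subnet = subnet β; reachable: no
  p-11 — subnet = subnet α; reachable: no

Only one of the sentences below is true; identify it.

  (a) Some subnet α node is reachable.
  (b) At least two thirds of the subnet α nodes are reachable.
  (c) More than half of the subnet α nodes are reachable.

(a)

|A| = 13, |A ∩ B| = 2, |A ∖ B| = 11.
(a) requires A ∩ B ≠ ∅ (|A ∩ B| ≥ 1): true.
(b) requires |A ∩ B| / |A| ≥ 2/3: false.
(c) requires |A ∩ B| > |A ∖ B|: false.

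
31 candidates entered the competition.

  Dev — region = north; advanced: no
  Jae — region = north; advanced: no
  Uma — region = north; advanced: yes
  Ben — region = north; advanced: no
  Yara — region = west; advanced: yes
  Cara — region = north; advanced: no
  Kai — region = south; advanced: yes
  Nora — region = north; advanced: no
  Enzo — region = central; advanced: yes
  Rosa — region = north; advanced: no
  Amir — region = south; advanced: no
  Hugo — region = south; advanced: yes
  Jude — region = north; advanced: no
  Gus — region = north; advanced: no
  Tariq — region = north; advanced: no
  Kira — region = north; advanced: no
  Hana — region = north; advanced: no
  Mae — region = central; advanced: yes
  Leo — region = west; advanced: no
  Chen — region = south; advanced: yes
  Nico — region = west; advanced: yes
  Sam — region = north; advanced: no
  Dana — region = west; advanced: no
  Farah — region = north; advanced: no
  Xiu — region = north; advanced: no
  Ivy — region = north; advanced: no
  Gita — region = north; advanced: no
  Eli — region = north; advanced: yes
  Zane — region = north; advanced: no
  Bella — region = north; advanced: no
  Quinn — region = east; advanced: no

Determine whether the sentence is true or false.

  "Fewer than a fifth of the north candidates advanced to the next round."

True

'Fewer than a fifth of the north candidates advanced to the next round' holds iff |A ∩ B| / |A| < 1/5.
|A| = 20, |A ∩ B| = 2, |A ∖ B| = 18.
|A ∩ B|/|A| = 2/20, so the statement is true.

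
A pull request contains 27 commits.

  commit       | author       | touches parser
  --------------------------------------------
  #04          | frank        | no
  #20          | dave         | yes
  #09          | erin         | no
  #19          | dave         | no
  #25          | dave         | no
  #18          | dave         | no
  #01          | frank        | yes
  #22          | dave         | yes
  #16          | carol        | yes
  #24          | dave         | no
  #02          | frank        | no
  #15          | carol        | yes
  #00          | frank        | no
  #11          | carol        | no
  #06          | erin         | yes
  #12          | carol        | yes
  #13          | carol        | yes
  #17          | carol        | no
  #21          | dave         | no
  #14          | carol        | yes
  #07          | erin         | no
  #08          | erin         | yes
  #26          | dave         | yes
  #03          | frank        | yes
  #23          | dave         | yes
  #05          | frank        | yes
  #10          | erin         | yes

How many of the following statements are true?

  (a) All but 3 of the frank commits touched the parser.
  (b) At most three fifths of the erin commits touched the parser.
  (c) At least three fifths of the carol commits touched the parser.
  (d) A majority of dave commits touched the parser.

(a) frank: |A| = 6, |A ∩ B| = 3; needs |A ∖ B| = 3 — true.
(b) erin: |A| = 5, |A ∩ B| = 3; needs |A ∩ B| / |A| ≤ 3/5 — true.
(c) carol: |A| = 7, |A ∩ B| = 5; needs |A ∩ B| / |A| ≥ 3/5 — true.
(d) dave: |A| = 9, |A ∩ B| = 4; needs |A ∩ B| > |A ∖ B| — false.

3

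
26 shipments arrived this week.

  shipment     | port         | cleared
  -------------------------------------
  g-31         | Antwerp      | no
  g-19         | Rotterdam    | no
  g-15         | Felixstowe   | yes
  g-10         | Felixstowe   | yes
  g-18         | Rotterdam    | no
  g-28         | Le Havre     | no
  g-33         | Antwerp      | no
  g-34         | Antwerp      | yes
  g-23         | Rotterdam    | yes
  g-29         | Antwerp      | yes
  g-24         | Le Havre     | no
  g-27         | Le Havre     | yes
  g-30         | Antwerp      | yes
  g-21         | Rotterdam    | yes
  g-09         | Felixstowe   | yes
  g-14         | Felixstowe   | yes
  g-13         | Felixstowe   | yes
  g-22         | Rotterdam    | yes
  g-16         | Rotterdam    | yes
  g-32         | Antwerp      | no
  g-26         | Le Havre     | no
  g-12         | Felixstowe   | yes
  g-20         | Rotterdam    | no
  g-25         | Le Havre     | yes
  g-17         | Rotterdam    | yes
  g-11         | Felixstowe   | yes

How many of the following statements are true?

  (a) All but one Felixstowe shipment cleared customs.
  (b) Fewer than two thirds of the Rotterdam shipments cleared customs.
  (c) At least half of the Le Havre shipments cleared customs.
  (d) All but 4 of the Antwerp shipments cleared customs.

(a) Felixstowe: |A| = 7, |A ∩ B| = 7; needs |A ∖ B| = 1 — false.
(b) Rotterdam: |A| = 8, |A ∩ B| = 5; needs |A ∩ B| / |A| < 2/3 — true.
(c) Le Havre: |A| = 5, |A ∩ B| = 2; needs |A ∩ B| ≥ |A ∖ B| — false.
(d) Antwerp: |A| = 6, |A ∩ B| = 3; needs |A ∖ B| = 4 — false.

1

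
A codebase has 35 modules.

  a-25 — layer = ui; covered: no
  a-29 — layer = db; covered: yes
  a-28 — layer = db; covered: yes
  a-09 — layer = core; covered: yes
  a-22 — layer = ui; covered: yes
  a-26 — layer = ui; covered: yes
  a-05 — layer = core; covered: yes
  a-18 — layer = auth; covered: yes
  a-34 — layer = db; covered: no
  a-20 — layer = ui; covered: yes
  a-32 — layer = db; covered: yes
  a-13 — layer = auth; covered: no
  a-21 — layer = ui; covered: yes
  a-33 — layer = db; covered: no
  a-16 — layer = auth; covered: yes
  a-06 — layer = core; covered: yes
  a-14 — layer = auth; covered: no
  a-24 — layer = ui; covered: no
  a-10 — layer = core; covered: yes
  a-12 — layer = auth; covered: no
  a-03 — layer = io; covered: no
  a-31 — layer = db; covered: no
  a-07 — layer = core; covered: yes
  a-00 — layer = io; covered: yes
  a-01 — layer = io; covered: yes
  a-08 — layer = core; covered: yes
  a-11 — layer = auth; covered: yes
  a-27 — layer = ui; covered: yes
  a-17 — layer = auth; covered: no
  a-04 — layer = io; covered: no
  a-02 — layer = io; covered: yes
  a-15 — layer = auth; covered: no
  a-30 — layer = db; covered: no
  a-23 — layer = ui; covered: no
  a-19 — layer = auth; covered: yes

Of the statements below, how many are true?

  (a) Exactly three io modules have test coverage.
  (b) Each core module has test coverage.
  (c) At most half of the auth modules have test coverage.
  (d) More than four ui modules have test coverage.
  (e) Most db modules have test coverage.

(a) io: |A| = 5, |A ∩ B| = 3; needs |A ∩ B| = 3 — true.
(b) core: |A| = 6, |A ∩ B| = 6; needs A ⊆ B, i.e. every element of A is in B (|A ∖ B| = 0) — true.
(c) auth: |A| = 9, |A ∩ B| = 4; needs |A ∩ B| ≤ |A ∖ B| — true.
(d) ui: |A| = 8, |A ∩ B| = 5; needs |A ∩ B| > 4 — true.
(e) db: |A| = 7, |A ∩ B| = 3; needs |A ∩ B| > |A ∖ B| — false.

4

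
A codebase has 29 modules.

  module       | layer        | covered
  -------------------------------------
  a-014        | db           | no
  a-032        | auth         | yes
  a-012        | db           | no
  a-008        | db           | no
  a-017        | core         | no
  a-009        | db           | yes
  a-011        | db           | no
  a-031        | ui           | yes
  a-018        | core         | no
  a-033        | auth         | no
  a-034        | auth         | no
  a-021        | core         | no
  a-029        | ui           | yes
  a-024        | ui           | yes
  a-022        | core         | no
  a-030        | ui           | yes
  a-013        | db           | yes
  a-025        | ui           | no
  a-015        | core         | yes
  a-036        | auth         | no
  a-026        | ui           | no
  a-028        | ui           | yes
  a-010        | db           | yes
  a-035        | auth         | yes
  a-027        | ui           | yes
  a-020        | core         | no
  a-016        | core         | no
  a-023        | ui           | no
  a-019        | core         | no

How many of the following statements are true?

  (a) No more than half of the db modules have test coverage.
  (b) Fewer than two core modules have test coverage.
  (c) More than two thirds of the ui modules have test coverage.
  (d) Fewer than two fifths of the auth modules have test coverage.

2

(a) db: |A| = 7, |A ∩ B| = 3; needs |A ∩ B| ≤ |A ∖ B| — true.
(b) core: |A| = 8, |A ∩ B| = 1; needs |A ∩ B| < 2 — true.
(c) ui: |A| = 9, |A ∩ B| = 6; needs |A ∩ B| / |A| > 2/3 — false.
(d) auth: |A| = 5, |A ∩ B| = 2; needs |A ∩ B| / |A| < 2/5 — false.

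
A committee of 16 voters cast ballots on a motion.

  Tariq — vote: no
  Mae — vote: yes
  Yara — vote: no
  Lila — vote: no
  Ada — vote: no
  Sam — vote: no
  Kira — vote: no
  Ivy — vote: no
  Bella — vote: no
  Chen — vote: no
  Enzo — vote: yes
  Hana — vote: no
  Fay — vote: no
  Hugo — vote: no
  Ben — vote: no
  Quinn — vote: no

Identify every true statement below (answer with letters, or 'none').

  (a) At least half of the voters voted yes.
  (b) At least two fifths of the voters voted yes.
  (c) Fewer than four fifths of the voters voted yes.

|A| = 16, |A ∩ B| = 2, |A ∖ B| = 14.
(a) |A ∩ B| ≥ |A ∖ B|: fails.
(b) |A ∩ B| / |A| ≥ 2/5: fails.
(c) |A ∩ B| / |A| < 4/5: holds.

(c)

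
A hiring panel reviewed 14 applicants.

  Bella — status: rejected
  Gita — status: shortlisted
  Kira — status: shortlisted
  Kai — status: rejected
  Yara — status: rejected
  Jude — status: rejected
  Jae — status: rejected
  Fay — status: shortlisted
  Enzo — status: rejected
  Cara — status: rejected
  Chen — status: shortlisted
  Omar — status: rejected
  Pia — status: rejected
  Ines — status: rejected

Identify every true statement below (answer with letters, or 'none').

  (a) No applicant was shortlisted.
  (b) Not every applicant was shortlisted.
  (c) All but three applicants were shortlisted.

(b)

|A| = 14, |A ∩ B| = 4, |A ∖ B| = 10.
(a) A ∩ B = ∅ (|A ∩ B| = 0): fails.
(b) A ⊄ B (|A ∖ B| ≥ 1): holds.
(c) |A ∖ B| = 3: fails.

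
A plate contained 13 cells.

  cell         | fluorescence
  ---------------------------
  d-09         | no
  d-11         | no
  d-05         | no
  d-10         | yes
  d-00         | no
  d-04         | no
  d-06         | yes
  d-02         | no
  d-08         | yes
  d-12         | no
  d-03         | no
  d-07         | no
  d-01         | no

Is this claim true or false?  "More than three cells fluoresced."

Truth condition: |A ∩ B| > 3.
A (the restrictor) = {d-09, d-11, d-05, d-10, d-00, d-04, d-06, d-02, d-08, d-12, d-03, d-07, d-01}, |A| = 13.
A ∩ B = {d-10, d-06, d-08}, so |A ∩ B| = 3.
|A ∩ B| = 3, so the statement is false.

False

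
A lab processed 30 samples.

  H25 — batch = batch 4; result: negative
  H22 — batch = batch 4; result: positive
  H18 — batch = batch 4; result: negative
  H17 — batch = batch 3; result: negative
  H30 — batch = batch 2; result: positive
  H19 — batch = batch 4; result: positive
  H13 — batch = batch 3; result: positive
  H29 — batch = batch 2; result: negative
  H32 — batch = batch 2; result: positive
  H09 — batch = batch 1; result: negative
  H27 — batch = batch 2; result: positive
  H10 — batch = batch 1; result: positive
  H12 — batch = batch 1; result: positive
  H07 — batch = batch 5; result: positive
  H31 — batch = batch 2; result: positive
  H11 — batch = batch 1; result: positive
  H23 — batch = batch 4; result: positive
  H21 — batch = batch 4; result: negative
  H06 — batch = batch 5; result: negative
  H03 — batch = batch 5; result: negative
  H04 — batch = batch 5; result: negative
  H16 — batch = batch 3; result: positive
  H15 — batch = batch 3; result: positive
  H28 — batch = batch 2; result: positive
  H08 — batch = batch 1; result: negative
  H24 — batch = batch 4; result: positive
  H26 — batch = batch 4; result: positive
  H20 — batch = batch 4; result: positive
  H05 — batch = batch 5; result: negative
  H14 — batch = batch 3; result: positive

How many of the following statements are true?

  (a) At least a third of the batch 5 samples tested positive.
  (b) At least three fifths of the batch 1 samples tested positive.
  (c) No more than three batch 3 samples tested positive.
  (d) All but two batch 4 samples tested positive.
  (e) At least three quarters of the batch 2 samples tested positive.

2

(a) batch 5: |A| = 5, |A ∩ B| = 1; needs |A ∩ B| / |A| ≥ 1/3 — false.
(b) batch 1: |A| = 5, |A ∩ B| = 3; needs |A ∩ B| / |A| ≥ 3/5 — true.
(c) batch 3: |A| = 5, |A ∩ B| = 4; needs |A ∩ B| ≤ 3 — false.
(d) batch 4: |A| = 9, |A ∩ B| = 6; needs |A ∖ B| = 2 — false.
(e) batch 2: |A| = 6, |A ∩ B| = 5; needs |A ∩ B| / |A| ≥ 3/4 — true.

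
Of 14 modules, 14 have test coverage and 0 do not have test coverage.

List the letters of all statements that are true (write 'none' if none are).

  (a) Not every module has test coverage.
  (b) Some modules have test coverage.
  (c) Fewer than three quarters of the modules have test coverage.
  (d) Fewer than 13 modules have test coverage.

|A| = 14, |A ∩ B| = 14, |A ∖ B| = 0.
(a) A ⊄ B (|A ∖ B| ≥ 1): fails.
(b) A ∩ B ≠ ∅ (|A ∩ B| ≥ 1): holds.
(c) |A ∩ B| / |A| < 3/4: fails.
(d) |A ∩ B| < 13: fails.

(b)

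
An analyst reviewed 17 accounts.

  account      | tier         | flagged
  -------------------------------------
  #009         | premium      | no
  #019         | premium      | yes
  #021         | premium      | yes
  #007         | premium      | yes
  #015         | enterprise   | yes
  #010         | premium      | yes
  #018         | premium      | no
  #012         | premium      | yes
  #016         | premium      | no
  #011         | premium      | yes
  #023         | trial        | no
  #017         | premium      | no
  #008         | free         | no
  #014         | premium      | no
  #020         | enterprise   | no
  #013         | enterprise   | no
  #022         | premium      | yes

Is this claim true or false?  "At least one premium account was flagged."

True

Truth condition: A ∩ B ≠ ∅ (|A ∩ B| ≥ 1).
A (the restrictor) = {#009, #019, #021, #007, #010, #018, #012, #016, #011, #017, #014, #022}, |A| = 12.
A ∩ B = {#019, #021, #007, #010, #012, #011, #022}, so |A ∩ B| = 7.
So the statement is true.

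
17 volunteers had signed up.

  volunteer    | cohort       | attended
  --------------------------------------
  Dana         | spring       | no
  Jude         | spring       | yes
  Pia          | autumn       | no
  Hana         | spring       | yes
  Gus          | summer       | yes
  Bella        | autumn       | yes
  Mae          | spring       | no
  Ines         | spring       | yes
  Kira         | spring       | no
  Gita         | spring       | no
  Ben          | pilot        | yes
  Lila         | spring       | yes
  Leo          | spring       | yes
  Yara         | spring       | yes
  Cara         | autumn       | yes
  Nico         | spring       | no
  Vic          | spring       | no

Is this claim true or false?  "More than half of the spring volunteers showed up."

False

'More than half of the spring volunteers showed up' holds iff |A ∩ B| > |A ∖ B|.
A (the restrictor) = {Dana, Jude, Hana, Mae, Ines, Kira, Gita, Lila, Leo, Yara, Nico, Vic}, |A| = 12.
A ∩ B = {Jude, Hana, Ines, Lila, Leo, Yara}, so |A ∩ B| = 6.
A ∖ B = {Dana, Mae, Kira, Gita, Nico, Vic}, so |A ∖ B| = 6.
6 = 6, so the statement is false.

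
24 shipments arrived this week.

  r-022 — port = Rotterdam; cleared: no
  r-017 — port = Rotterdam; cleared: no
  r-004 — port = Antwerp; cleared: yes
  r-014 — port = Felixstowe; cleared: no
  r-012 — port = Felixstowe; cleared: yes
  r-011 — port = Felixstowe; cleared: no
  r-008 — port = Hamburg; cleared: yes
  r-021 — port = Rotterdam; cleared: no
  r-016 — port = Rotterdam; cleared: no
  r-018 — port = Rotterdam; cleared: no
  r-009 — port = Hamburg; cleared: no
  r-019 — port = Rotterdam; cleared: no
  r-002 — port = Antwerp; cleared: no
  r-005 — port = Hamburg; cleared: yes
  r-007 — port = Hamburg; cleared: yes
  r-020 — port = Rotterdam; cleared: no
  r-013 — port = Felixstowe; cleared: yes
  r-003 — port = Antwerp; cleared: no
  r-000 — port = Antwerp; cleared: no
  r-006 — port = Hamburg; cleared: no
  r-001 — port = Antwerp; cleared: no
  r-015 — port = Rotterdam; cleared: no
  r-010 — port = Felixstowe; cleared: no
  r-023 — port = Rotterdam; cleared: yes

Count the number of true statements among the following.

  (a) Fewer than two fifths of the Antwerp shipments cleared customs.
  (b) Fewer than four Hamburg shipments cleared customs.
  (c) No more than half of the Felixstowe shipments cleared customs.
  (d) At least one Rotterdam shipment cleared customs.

(a) Antwerp: |A| = 5, |A ∩ B| = 1; needs |A ∩ B| / |A| < 2/5 — true.
(b) Hamburg: |A| = 5, |A ∩ B| = 3; needs |A ∩ B| < 4 — true.
(c) Felixstowe: |A| = 5, |A ∩ B| = 2; needs |A ∩ B| ≤ |A ∖ B| — true.
(d) Rotterdam: |A| = 9, |A ∩ B| = 1; needs A ∩ B ≠ ∅ (|A ∩ B| ≥ 1) — true.

4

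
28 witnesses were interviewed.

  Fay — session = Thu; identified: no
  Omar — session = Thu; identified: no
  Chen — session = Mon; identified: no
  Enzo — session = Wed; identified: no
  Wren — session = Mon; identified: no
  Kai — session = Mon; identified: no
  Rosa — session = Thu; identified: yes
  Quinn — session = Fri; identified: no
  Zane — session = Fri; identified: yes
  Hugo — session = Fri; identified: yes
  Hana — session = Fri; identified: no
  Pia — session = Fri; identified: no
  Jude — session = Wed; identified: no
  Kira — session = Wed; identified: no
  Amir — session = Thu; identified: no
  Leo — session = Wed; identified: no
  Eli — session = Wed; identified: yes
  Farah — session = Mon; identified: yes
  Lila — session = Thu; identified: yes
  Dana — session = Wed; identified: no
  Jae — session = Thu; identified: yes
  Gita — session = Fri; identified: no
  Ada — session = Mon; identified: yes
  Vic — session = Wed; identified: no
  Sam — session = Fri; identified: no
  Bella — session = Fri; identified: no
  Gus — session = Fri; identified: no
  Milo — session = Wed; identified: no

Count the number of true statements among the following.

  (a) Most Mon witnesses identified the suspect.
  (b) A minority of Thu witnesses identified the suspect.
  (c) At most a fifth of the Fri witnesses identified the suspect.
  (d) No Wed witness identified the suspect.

0

(a) Mon: |A| = 5, |A ∩ B| = 2; needs |A ∩ B| > |A ∖ B| — false.
(b) Thu: |A| = 6, |A ∩ B| = 3; needs |A ∩ B| < |A ∖ B| — false.
(c) Fri: |A| = 9, |A ∩ B| = 2; needs |A ∩ B| / |A| ≤ 1/5 — false.
(d) Wed: |A| = 8, |A ∩ B| = 1; needs A ∩ B = ∅ (|A ∩ B| = 0) — false.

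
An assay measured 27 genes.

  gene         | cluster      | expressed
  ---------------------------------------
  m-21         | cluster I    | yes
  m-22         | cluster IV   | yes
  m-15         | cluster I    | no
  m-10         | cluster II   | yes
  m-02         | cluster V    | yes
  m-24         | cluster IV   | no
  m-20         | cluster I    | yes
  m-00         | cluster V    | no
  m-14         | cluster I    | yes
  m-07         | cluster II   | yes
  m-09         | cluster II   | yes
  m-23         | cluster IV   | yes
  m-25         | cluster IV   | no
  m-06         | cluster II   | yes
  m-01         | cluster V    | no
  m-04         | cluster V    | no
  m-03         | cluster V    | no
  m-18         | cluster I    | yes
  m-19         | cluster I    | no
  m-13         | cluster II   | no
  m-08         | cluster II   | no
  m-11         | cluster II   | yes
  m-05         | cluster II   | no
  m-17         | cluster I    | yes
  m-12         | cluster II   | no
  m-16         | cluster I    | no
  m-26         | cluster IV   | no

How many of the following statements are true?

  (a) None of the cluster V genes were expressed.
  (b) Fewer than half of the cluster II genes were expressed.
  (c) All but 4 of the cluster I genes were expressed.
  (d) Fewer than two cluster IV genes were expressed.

0

(a) cluster V: |A| = 5, |A ∩ B| = 1; needs A ∩ B = ∅ (|A ∩ B| = 0) — false.
(b) cluster II: |A| = 9, |A ∩ B| = 5; needs |A ∩ B| < |A ∖ B| — false.
(c) cluster I: |A| = 8, |A ∩ B| = 5; needs |A ∖ B| = 4 — false.
(d) cluster IV: |A| = 5, |A ∩ B| = 2; needs |A ∩ B| < 2 — false.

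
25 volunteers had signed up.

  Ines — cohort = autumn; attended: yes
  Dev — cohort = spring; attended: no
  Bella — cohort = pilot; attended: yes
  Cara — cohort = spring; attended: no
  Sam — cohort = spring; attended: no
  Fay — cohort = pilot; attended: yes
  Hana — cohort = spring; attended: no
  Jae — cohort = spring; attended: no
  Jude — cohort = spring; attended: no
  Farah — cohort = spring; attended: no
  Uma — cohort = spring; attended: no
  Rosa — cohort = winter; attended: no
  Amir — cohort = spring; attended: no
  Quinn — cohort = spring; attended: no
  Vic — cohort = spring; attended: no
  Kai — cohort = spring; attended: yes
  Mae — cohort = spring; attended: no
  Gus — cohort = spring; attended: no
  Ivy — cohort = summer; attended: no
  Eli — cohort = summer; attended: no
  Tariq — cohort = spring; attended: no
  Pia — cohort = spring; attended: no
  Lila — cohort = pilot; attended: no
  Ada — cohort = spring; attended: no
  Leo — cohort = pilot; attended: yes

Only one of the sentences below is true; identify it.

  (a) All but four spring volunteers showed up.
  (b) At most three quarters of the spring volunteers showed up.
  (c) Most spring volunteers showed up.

(b)

|A| = 17, |A ∩ B| = 1, |A ∖ B| = 16.
(a) requires |A ∖ B| = 4: false.
(b) requires |A ∩ B| / |A| ≤ 3/4: true.
(c) requires |A ∩ B| > |A ∖ B|: false.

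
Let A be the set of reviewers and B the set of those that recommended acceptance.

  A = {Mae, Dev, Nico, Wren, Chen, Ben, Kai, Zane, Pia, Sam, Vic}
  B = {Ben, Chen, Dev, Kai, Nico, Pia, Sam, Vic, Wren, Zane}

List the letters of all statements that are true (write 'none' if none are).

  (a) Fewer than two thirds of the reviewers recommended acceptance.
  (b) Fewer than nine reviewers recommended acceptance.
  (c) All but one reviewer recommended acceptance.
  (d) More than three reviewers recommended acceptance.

|A| = 11, |A ∩ B| = 10, |A ∖ B| = 1.
(a) |A ∩ B| / |A| < 2/3: fails.
(b) |A ∩ B| < 9: fails.
(c) |A ∖ B| = 1: holds.
(d) |A ∩ B| > 3: holds.

(c), (d)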